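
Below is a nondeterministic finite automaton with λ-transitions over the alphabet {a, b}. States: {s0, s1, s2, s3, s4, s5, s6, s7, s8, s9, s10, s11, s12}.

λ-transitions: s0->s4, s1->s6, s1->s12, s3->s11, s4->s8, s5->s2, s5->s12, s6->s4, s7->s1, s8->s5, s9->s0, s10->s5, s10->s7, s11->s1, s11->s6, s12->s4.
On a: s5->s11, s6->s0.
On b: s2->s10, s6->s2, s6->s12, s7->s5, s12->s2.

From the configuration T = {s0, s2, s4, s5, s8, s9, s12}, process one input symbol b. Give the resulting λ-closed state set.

s2 on b → {s10}.
s12 on b → {s2}.
No b-transition from s0, s4, s5, s8, s9.
Union after reading b: {s2, s10}.
Now take the λ-closure:
From s10 via λ: add s5, s7.
From s5 via λ: add s12.
From s7 via λ: add s1.
From s1 via λ: add s6.
From s12 via λ: add s4.
From s4 via λ: add s8.
No new states can be added; the closed set is {s1, s2, s4, s5, s6, s7, s8, s10, s12}.

{s1, s2, s4, s5, s6, s7, s8, s10, s12}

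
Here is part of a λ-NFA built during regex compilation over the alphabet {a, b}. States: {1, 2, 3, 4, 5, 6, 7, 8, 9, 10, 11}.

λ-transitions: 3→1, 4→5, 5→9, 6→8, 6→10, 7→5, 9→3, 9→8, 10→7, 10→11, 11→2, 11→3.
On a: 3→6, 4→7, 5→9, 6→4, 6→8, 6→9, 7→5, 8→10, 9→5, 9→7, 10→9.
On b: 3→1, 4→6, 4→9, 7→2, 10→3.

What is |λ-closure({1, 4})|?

Start with {1, 4}.
From 4 via λ: add 5.
From 5 via λ: add 9.
From 9 via λ: add 3, 8.
λ-closure = {1, 3, 4, 5, 8, 9}, which has 6 states.

6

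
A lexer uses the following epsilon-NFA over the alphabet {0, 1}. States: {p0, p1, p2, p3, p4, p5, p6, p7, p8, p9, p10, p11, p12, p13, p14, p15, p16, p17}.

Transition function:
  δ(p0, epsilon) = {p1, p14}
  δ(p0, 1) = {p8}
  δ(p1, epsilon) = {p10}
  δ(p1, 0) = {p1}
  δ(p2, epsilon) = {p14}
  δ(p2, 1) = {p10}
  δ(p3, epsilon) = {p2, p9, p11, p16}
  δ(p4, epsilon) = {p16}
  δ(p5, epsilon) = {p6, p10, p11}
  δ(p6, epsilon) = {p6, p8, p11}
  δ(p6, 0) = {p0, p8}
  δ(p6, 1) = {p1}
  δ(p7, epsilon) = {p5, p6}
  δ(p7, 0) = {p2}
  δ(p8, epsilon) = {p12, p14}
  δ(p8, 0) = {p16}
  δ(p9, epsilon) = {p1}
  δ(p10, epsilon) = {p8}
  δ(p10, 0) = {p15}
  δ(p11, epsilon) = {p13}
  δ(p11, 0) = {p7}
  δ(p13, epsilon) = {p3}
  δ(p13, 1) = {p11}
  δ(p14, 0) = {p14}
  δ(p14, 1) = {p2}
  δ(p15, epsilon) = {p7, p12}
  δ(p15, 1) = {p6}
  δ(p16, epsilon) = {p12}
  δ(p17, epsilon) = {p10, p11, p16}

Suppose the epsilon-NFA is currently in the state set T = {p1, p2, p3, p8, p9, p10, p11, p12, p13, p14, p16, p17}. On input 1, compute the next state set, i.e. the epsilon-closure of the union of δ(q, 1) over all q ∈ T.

p2 on 1 → {p10}.
p13 on 1 → {p11}.
p14 on 1 → {p2}.
No 1-transition from p1, p3, p8, p9, p10, p11, p12, p16, p17.
Union after reading 1: {p2, p10, p11}.
Now take the epsilon-closure:
From p2 via epsilon: add p14.
From p10 via epsilon: add p8.
From p11 via epsilon: add p13.
From p8 via epsilon: add p12.
From p13 via epsilon: add p3.
From p3 via epsilon: add p9, p16.
From p9 via epsilon: add p1.
No new states can be added; the closed set is {p1, p2, p3, p8, p9, p10, p11, p12, p13, p14, p16}.

{p1, p2, p3, p8, p9, p10, p11, p12, p13, p14, p16}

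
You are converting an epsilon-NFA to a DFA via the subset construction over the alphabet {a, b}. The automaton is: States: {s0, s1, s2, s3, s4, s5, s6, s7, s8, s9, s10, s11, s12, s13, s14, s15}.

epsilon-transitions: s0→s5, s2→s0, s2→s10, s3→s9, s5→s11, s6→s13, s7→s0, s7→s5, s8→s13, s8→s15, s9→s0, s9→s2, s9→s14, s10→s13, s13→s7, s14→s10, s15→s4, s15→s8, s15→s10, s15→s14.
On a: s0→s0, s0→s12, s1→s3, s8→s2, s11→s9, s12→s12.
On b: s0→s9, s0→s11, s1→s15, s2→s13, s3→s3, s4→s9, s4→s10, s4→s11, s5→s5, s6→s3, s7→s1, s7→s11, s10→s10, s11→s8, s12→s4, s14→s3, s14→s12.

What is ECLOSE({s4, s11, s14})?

{s0, s4, s5, s7, s10, s11, s13, s14}

Start with {s4, s11, s14}.
From s14 via epsilon: add s10.
From s10 via epsilon: add s13.
From s13 via epsilon: add s7.
From s7 via epsilon: add s0, s5.
No new states can be added; the closed set is {s0, s4, s5, s7, s10, s11, s13, s14}.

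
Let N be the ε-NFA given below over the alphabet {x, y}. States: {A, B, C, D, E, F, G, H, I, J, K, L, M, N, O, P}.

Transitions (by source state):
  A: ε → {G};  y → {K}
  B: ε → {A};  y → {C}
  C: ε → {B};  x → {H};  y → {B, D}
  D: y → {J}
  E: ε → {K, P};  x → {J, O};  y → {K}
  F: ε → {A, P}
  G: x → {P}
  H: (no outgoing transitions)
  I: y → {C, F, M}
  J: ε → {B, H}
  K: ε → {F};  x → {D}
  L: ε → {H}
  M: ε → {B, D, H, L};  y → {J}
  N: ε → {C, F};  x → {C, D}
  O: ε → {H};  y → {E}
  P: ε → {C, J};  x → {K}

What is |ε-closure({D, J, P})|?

8

Start with {D, J, P}.
From J via ε: add B, H.
From P via ε: add C.
From B via ε: add A.
From A via ε: add G.
ε-closure = {A, B, C, D, G, H, J, P}, which has 8 states.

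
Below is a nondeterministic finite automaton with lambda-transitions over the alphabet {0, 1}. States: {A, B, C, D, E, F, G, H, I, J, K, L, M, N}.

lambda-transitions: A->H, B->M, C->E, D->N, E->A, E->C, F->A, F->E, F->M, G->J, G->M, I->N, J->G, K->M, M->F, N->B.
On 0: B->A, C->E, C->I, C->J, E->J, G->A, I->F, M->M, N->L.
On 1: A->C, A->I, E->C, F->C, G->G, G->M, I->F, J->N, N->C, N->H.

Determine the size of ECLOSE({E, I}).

Start with {E, I}.
From E via lambda: add A, C.
From I via lambda: add N.
From A via lambda: add H.
From N via lambda: add B.
From B via lambda: add M.
From M via lambda: add F.
lambda-closure = {A, B, C, E, F, H, I, M, N}, which has 9 states.

9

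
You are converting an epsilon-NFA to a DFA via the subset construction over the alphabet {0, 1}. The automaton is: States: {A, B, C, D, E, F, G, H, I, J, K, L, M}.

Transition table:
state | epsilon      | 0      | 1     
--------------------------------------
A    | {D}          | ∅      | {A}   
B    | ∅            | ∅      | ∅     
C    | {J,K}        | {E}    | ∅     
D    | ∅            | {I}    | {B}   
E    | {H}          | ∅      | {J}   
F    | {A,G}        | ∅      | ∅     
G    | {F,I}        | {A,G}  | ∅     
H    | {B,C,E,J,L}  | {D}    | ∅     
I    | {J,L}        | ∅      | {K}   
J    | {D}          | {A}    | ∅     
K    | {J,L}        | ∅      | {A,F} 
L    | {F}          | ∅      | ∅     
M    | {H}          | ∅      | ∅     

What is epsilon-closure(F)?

{A, D, F, G, I, J, L}

Start with {F}.
From F via epsilon: add A, G.
From A via epsilon: add D.
From G via epsilon: add I.
From I via epsilon: add J, L.
No new states can be added; the closed set is {A, D, F, G, I, J, L}.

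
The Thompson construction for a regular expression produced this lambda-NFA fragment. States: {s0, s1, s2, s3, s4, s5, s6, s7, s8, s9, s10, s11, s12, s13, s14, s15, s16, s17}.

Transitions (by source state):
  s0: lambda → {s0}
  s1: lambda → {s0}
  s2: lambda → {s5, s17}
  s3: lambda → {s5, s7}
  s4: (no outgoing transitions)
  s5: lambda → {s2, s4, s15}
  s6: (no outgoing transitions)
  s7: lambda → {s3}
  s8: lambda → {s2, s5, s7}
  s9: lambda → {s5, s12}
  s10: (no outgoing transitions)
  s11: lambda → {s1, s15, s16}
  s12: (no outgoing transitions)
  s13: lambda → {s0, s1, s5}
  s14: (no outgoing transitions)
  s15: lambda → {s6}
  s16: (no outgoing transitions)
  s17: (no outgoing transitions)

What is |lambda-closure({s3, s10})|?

9

Start with {s3, s10}.
From s3 via lambda: add s5, s7.
From s5 via lambda: add s2, s4, s15.
From s2 via lambda: add s17.
From s15 via lambda: add s6.
lambda-closure = {s2, s3, s4, s5, s6, s7, s10, s15, s17}, which has 9 states.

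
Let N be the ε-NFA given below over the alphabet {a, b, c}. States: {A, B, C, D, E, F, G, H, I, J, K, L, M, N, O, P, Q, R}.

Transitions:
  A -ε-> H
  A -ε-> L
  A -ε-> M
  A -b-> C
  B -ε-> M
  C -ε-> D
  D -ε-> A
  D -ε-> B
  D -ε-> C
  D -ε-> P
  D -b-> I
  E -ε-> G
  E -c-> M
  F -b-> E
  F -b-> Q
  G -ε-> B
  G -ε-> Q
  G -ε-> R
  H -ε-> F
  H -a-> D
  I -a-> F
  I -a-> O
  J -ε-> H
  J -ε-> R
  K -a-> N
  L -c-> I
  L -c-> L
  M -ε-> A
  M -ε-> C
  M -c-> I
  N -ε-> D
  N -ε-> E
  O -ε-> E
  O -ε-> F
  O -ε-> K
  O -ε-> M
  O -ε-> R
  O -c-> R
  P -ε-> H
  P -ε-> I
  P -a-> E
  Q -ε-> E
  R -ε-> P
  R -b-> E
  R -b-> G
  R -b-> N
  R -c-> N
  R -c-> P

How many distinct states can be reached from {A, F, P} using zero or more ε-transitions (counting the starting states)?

10

Start with {A, F, P}.
From A via ε: add H, L, M.
From P via ε: add I.
From M via ε: add C.
From C via ε: add D.
From D via ε: add B.
ε-closure = {A, B, C, D, F, H, I, L, M, P}, which has 10 states.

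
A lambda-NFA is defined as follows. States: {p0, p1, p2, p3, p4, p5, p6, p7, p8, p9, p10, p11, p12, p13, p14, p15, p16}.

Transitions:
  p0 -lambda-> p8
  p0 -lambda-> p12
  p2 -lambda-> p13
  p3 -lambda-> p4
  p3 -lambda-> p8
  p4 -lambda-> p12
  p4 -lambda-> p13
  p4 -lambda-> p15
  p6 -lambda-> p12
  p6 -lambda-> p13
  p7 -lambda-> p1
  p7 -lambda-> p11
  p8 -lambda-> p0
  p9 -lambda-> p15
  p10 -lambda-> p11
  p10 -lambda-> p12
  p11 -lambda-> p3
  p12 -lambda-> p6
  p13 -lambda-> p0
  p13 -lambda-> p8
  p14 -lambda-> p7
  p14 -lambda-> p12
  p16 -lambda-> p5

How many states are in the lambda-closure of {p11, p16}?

11

Start with {p11, p16}.
From p11 via lambda: add p3.
From p16 via lambda: add p5.
From p3 via lambda: add p4, p8.
From p4 via lambda: add p12, p13, p15.
From p8 via lambda: add p0.
From p12 via lambda: add p6.
lambda-closure = {p0, p3, p4, p5, p6, p8, p11, p12, p13, p15, p16}, which has 11 states.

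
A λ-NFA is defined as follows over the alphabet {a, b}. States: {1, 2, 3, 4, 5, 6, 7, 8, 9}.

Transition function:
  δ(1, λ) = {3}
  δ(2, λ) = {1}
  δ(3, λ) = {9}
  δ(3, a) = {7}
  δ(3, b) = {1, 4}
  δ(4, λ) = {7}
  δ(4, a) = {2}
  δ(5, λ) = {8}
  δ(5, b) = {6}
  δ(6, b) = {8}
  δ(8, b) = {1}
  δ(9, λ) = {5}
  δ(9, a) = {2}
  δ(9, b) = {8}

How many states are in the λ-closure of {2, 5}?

Start with {2, 5}.
From 2 via λ: add 1.
From 5 via λ: add 8.
From 1 via λ: add 3.
From 3 via λ: add 9.
λ-closure = {1, 2, 3, 5, 8, 9}, which has 6 states.

6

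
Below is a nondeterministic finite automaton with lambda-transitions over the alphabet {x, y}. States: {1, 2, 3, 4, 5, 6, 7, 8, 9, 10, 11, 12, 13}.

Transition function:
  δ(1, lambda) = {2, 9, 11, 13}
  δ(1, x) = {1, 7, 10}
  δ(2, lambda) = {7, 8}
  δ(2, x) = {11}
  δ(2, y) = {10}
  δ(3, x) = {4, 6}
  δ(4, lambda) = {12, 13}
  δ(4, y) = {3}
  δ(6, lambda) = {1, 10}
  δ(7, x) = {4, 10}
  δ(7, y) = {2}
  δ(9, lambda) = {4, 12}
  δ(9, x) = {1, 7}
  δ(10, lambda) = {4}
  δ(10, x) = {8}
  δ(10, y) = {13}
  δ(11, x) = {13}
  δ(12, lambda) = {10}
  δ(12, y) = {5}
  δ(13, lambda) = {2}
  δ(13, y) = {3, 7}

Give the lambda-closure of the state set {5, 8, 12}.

Start with {5, 8, 12}.
From 12 via lambda: add 10.
From 10 via lambda: add 4.
From 4 via lambda: add 13.
From 13 via lambda: add 2.
From 2 via lambda: add 7.
No new states can be added; the closed set is {2, 4, 5, 7, 8, 10, 12, 13}.

{2, 4, 5, 7, 8, 10, 12, 13}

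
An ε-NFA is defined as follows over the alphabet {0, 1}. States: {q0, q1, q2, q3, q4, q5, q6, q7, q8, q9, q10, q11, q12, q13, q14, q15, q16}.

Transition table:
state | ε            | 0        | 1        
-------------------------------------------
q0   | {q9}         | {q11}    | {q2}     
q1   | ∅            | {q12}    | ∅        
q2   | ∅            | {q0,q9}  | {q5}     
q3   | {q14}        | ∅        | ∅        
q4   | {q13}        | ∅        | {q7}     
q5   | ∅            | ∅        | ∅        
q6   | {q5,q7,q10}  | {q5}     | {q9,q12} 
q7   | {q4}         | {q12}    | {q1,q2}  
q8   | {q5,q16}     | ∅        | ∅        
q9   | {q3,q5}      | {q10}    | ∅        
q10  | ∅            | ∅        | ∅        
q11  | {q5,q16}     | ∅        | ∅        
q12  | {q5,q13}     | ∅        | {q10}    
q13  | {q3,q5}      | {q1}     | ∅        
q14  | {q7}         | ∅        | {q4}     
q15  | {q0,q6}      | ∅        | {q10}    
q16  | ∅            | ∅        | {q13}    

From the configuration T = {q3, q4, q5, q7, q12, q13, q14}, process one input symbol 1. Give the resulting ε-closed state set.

q4 on 1 → {q7}.
q7 on 1 → {q1, q2}.
q12 on 1 → {q10}.
q14 on 1 → {q4}.
No 1-transition from q3, q5, q13.
Union after reading 1: {q1, q2, q4, q7, q10}.
Now take the ε-closure:
From q4 via ε: add q13.
From q13 via ε: add q3, q5.
From q3 via ε: add q14.
No new states can be added; the closed set is {q1, q2, q3, q4, q5, q7, q10, q13, q14}.

{q1, q2, q3, q4, q5, q7, q10, q13, q14}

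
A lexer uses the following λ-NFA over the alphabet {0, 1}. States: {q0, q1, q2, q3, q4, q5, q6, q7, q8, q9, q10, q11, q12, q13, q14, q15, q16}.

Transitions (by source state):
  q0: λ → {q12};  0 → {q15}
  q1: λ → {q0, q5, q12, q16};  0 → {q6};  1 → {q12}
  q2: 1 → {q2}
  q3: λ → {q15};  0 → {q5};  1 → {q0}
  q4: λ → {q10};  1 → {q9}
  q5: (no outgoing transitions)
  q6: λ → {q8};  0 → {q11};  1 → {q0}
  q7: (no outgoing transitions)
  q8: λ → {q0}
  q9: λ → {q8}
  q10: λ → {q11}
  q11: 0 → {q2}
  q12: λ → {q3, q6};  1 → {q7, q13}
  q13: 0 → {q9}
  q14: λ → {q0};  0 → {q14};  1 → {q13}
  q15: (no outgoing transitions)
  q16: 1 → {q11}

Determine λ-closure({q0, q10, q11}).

Start with {q0, q10, q11}.
From q0 via λ: add q12.
From q12 via λ: add q3, q6.
From q3 via λ: add q15.
From q6 via λ: add q8.
No new states can be added; the closed set is {q0, q3, q6, q8, q10, q11, q12, q15}.

{q0, q3, q6, q8, q10, q11, q12, q15}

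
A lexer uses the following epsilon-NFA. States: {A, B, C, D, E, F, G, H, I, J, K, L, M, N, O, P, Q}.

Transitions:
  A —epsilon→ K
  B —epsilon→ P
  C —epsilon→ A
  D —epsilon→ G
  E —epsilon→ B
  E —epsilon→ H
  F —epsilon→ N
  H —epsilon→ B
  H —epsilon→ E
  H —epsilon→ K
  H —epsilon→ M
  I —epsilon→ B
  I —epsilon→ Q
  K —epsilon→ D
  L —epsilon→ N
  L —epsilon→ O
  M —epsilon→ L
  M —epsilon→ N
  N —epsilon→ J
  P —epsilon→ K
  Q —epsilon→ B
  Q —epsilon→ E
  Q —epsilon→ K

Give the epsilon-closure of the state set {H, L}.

Start with {H, L}.
From H via epsilon: add B, E, K, M.
From L via epsilon: add N, O.
From B via epsilon: add P.
From K via epsilon: add D.
From N via epsilon: add J.
From D via epsilon: add G.
No new states can be added; the closed set is {B, D, E, G, H, J, K, L, M, N, O, P}.

{B, D, E, G, H, J, K, L, M, N, O, P}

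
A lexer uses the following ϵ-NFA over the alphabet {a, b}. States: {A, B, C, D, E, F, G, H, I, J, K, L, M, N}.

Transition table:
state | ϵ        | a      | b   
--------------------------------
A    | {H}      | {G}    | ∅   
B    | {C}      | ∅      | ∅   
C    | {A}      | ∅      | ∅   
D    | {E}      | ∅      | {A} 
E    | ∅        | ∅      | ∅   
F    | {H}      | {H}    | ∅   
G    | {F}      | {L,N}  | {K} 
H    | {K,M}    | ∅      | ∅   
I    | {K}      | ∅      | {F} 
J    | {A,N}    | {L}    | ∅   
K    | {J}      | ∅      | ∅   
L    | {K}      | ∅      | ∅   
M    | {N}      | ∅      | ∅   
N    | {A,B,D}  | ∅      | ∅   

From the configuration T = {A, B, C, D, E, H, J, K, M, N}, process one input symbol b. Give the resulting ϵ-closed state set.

{A, B, C, D, E, H, J, K, M, N}

D on b → {A}.
No b-transition from A, B, C, E, H, J, K, M, N.
Union after reading b: {A}.
Now take the ϵ-closure:
From A via ϵ: add H.
From H via ϵ: add K, M.
From K via ϵ: add J.
From M via ϵ: add N.
From N via ϵ: add B, D.
From B via ϵ: add C.
From D via ϵ: add E.
No new states can be added; the closed set is {A, B, C, D, E, H, J, K, M, N}.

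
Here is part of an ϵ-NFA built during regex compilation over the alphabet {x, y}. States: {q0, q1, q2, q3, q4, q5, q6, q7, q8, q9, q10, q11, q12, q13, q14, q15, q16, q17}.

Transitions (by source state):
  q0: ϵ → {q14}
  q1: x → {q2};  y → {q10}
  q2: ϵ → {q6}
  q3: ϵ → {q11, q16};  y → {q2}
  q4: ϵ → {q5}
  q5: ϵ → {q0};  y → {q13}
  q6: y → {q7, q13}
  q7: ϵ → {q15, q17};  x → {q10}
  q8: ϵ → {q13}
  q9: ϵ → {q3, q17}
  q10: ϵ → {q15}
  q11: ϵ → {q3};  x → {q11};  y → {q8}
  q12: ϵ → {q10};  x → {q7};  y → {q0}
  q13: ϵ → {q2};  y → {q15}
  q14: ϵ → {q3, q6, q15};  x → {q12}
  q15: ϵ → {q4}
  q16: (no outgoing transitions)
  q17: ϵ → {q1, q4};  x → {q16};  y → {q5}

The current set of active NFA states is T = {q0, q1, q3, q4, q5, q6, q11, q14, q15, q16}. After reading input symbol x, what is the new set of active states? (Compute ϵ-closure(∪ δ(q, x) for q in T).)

{q0, q2, q3, q4, q5, q6, q10, q11, q12, q14, q15, q16}

q1 on x → {q2}.
q11 on x → {q11}.
q14 on x → {q12}.
No x-transition from q0, q3, q4, q5, q6, q15, q16.
Union after reading x: {q2, q11, q12}.
Now take the ϵ-closure:
From q2 via ϵ: add q6.
From q11 via ϵ: add q3.
From q12 via ϵ: add q10.
From q3 via ϵ: add q16.
From q10 via ϵ: add q15.
From q15 via ϵ: add q4.
From q4 via ϵ: add q5.
From q5 via ϵ: add q0.
From q0 via ϵ: add q14.
No new states can be added; the closed set is {q0, q2, q3, q4, q5, q6, q10, q11, q12, q14, q15, q16}.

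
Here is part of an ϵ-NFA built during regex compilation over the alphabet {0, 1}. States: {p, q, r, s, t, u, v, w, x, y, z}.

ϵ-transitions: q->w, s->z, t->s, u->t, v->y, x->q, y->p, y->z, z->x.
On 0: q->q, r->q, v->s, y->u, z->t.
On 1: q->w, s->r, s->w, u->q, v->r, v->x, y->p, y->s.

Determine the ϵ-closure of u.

Start with {u}.
From u via ϵ: add t.
From t via ϵ: add s.
From s via ϵ: add z.
From z via ϵ: add x.
From x via ϵ: add q.
From q via ϵ: add w.
No new states can be added; the closed set is {q, s, t, u, w, x, z}.

{q, s, t, u, w, x, z}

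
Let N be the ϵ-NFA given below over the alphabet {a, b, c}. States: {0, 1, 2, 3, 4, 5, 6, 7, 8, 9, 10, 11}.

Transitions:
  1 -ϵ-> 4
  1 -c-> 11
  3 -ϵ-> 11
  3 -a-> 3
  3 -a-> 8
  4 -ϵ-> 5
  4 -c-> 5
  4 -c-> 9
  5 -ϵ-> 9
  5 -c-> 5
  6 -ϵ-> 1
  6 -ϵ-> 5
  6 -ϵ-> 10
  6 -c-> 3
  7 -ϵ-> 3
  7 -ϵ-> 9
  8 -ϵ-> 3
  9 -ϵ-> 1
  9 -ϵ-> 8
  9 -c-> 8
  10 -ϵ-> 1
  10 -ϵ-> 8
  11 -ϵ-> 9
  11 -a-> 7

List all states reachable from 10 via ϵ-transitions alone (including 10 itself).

{1, 3, 4, 5, 8, 9, 10, 11}

Start with {10}.
From 10 via ϵ: add 1, 8.
From 1 via ϵ: add 4.
From 8 via ϵ: add 3.
From 3 via ϵ: add 11.
From 4 via ϵ: add 5.
From 5 via ϵ: add 9.
No new states can be added; the closed set is {1, 3, 4, 5, 8, 9, 10, 11}.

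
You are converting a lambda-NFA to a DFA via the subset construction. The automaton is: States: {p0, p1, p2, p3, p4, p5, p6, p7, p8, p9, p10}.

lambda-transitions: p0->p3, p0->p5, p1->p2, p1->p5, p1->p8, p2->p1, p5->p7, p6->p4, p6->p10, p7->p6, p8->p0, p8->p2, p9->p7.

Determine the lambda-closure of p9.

{p4, p6, p7, p9, p10}

Start with {p9}.
From p9 via lambda: add p7.
From p7 via lambda: add p6.
From p6 via lambda: add p4, p10.
No new states can be added; the closed set is {p4, p6, p7, p9, p10}.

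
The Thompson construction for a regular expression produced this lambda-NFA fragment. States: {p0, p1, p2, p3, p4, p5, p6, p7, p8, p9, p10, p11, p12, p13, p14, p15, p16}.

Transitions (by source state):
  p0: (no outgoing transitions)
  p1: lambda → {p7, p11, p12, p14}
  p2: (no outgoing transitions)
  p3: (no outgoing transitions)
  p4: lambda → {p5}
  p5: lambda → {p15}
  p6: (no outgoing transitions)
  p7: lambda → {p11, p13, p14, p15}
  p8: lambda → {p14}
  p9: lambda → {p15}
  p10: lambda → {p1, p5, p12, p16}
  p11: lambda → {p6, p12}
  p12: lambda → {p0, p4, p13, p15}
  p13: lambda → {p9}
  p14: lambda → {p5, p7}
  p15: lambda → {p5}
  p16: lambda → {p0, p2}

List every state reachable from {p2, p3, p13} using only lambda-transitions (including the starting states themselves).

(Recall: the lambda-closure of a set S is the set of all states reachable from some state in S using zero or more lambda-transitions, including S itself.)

Start with {p2, p3, p13}.
From p13 via lambda: add p9.
From p9 via lambda: add p15.
From p15 via lambda: add p5.
No new states can be added; the closed set is {p2, p3, p5, p9, p13, p15}.

{p2, p3, p5, p9, p13, p15}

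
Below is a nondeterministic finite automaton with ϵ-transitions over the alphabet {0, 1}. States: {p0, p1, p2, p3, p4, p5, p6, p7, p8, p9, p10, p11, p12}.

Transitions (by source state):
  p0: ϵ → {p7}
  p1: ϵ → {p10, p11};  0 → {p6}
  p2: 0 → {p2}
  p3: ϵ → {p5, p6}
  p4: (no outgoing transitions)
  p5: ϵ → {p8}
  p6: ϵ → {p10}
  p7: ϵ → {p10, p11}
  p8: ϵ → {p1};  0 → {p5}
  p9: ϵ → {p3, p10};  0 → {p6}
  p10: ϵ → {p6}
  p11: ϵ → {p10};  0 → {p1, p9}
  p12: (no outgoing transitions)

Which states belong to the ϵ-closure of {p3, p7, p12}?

{p1, p3, p5, p6, p7, p8, p10, p11, p12}

Start with {p3, p7, p12}.
From p3 via ϵ: add p5, p6.
From p7 via ϵ: add p10, p11.
From p5 via ϵ: add p8.
From p8 via ϵ: add p1.
No new states can be added; the closed set is {p1, p3, p5, p6, p7, p8, p10, p11, p12}.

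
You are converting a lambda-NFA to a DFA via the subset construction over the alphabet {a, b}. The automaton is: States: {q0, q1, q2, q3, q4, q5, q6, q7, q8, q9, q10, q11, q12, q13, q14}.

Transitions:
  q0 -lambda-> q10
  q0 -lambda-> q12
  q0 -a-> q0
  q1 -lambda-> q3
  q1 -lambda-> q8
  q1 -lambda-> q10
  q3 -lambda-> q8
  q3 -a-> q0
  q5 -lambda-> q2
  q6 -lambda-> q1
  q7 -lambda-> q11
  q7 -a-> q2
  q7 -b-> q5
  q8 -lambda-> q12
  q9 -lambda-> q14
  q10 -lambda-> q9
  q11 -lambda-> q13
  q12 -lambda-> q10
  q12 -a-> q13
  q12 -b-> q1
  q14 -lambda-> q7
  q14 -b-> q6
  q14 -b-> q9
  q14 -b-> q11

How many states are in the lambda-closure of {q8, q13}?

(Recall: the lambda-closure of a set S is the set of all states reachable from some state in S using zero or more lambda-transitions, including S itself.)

8

Start with {q8, q13}.
From q8 via lambda: add q12.
From q12 via lambda: add q10.
From q10 via lambda: add q9.
From q9 via lambda: add q14.
From q14 via lambda: add q7.
From q7 via lambda: add q11.
lambda-closure = {q7, q8, q9, q10, q11, q12, q13, q14}, which has 8 states.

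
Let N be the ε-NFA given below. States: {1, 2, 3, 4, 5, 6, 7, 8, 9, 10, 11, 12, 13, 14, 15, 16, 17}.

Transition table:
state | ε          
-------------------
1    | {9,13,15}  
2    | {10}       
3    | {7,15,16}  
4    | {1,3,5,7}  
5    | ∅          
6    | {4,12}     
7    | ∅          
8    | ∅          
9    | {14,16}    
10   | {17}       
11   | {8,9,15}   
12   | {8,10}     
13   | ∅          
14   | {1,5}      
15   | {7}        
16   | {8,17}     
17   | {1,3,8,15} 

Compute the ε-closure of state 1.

Start with {1}.
From 1 via ε: add 9, 13, 15.
From 9 via ε: add 14, 16.
From 15 via ε: add 7.
From 14 via ε: add 5.
From 16 via ε: add 8, 17.
From 17 via ε: add 3.
No new states can be added; the closed set is {1, 3, 5, 7, 8, 9, 13, 14, 15, 16, 17}.

{1, 3, 5, 7, 8, 9, 13, 14, 15, 16, 17}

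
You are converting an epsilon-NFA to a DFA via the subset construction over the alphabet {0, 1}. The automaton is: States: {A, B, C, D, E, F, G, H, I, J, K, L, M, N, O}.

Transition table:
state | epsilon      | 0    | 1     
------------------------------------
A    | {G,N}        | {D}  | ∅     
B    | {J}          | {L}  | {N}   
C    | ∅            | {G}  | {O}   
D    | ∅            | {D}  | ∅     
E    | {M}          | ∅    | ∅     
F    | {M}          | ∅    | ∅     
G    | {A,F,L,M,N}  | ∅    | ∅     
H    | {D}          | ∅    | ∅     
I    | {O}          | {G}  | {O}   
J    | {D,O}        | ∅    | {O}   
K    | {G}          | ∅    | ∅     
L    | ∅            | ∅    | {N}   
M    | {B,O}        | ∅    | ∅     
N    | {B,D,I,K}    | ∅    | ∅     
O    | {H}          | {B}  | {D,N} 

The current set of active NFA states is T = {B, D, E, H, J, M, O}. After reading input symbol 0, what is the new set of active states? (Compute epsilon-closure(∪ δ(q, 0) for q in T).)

{B, D, H, J, L, O}

B on 0 → {L}.
D on 0 → {D}.
O on 0 → {B}.
No 0-transition from E, H, J, M.
Union after reading 0: {B, D, L}.
Now take the epsilon-closure:
From B via epsilon: add J.
From J via epsilon: add O.
From O via epsilon: add H.
No new states can be added; the closed set is {B, D, H, J, L, O}.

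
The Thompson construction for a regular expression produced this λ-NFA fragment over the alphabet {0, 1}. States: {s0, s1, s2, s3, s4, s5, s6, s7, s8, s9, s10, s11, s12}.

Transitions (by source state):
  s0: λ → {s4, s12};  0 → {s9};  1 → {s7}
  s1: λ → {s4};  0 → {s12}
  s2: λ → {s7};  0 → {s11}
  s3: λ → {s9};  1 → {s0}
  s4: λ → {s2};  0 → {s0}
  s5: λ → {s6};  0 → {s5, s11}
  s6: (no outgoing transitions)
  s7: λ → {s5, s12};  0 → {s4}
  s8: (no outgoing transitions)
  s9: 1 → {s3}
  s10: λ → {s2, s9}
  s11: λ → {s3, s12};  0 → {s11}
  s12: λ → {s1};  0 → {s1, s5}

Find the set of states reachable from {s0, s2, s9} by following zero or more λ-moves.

{s0, s1, s2, s4, s5, s6, s7, s9, s12}

Start with {s0, s2, s9}.
From s0 via λ: add s4, s12.
From s2 via λ: add s7.
From s7 via λ: add s5.
From s12 via λ: add s1.
From s5 via λ: add s6.
No new states can be added; the closed set is {s0, s1, s2, s4, s5, s6, s7, s9, s12}.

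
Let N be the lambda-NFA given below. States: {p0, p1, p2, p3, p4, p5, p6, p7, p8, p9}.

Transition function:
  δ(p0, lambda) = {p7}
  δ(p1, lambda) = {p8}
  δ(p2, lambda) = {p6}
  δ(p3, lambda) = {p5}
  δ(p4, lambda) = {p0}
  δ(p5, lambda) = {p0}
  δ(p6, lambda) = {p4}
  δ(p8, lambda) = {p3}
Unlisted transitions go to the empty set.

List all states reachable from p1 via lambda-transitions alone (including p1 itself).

{p0, p1, p3, p5, p7, p8}

Start with {p1}.
From p1 via lambda: add p8.
From p8 via lambda: add p3.
From p3 via lambda: add p5.
From p5 via lambda: add p0.
From p0 via lambda: add p7.
No new states can be added; the closed set is {p0, p1, p3, p5, p7, p8}.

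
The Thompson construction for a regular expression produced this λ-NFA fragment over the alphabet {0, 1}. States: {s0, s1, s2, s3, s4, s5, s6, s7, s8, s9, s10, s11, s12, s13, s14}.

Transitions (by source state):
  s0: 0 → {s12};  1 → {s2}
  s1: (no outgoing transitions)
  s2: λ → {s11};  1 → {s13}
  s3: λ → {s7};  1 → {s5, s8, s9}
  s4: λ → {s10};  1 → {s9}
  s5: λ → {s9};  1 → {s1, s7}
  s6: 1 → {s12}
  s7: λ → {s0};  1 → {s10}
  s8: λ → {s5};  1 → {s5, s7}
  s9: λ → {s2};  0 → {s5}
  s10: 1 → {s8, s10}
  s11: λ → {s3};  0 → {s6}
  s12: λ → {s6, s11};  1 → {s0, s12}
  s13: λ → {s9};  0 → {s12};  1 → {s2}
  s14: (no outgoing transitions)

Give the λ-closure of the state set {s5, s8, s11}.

Start with {s5, s8, s11}.
From s5 via λ: add s9.
From s11 via λ: add s3.
From s3 via λ: add s7.
From s9 via λ: add s2.
From s7 via λ: add s0.
No new states can be added; the closed set is {s0, s2, s3, s5, s7, s8, s9, s11}.

{s0, s2, s3, s5, s7, s8, s9, s11}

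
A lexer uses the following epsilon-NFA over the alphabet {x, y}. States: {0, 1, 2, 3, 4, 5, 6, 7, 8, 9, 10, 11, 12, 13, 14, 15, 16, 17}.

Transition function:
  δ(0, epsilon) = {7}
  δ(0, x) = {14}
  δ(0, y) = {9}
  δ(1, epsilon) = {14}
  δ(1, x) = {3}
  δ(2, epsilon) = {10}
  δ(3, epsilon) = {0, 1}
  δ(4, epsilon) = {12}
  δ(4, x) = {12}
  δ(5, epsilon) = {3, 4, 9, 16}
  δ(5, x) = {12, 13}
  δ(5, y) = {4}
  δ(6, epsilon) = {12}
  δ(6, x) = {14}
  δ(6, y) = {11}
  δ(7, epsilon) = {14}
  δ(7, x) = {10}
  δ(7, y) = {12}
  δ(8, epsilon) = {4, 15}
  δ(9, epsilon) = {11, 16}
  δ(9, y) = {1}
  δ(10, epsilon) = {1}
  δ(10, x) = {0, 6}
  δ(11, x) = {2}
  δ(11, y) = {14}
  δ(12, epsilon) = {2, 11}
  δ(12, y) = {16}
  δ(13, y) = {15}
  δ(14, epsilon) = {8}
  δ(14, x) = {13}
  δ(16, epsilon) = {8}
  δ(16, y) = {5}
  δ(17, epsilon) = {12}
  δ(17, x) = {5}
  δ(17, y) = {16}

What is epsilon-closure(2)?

{1, 2, 4, 8, 10, 11, 12, 14, 15}

Start with {2}.
From 2 via epsilon: add 10.
From 10 via epsilon: add 1.
From 1 via epsilon: add 14.
From 14 via epsilon: add 8.
From 8 via epsilon: add 4, 15.
From 4 via epsilon: add 12.
From 12 via epsilon: add 11.
No new states can be added; the closed set is {1, 2, 4, 8, 10, 11, 12, 14, 15}.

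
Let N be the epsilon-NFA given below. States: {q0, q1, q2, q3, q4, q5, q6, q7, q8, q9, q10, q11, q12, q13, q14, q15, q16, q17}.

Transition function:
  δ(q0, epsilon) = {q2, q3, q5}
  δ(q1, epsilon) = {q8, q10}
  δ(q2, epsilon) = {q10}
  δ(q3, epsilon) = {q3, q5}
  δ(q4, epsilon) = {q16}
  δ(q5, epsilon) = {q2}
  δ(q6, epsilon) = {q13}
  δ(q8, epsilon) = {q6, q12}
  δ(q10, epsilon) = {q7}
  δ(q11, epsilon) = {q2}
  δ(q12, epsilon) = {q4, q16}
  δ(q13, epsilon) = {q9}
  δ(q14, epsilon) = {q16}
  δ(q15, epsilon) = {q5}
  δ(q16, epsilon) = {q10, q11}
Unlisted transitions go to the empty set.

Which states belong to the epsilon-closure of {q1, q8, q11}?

{q1, q2, q4, q6, q7, q8, q9, q10, q11, q12, q13, q16}

Start with {q1, q8, q11}.
From q1 via epsilon: add q10.
From q8 via epsilon: add q6, q12.
From q11 via epsilon: add q2.
From q6 via epsilon: add q13.
From q10 via epsilon: add q7.
From q12 via epsilon: add q4, q16.
From q13 via epsilon: add q9.
No new states can be added; the closed set is {q1, q2, q4, q6, q7, q8, q9, q10, q11, q12, q13, q16}.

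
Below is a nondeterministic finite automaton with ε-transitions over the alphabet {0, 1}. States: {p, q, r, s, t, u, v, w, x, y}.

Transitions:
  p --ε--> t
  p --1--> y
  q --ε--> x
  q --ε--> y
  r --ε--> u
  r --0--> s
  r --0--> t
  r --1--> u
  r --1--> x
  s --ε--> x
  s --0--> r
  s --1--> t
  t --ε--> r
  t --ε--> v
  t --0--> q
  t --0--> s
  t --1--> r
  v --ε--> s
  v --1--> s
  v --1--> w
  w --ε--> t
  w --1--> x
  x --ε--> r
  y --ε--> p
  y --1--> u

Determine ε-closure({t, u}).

Start with {t, u}.
From t via ε: add r, v.
From v via ε: add s.
From s via ε: add x.
No new states can be added; the closed set is {r, s, t, u, v, x}.

{r, s, t, u, v, x}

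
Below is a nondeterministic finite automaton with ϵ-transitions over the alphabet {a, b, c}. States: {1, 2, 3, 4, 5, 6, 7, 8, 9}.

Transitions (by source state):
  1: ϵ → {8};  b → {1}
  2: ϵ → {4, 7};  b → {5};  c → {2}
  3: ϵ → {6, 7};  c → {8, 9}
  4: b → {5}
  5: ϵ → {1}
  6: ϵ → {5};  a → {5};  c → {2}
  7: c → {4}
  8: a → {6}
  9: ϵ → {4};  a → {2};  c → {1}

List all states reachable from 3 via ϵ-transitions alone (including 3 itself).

Start with {3}.
From 3 via ϵ: add 6, 7.
From 6 via ϵ: add 5.
From 5 via ϵ: add 1.
From 1 via ϵ: add 8.
No new states can be added; the closed set is {1, 3, 5, 6, 7, 8}.

{1, 3, 5, 6, 7, 8}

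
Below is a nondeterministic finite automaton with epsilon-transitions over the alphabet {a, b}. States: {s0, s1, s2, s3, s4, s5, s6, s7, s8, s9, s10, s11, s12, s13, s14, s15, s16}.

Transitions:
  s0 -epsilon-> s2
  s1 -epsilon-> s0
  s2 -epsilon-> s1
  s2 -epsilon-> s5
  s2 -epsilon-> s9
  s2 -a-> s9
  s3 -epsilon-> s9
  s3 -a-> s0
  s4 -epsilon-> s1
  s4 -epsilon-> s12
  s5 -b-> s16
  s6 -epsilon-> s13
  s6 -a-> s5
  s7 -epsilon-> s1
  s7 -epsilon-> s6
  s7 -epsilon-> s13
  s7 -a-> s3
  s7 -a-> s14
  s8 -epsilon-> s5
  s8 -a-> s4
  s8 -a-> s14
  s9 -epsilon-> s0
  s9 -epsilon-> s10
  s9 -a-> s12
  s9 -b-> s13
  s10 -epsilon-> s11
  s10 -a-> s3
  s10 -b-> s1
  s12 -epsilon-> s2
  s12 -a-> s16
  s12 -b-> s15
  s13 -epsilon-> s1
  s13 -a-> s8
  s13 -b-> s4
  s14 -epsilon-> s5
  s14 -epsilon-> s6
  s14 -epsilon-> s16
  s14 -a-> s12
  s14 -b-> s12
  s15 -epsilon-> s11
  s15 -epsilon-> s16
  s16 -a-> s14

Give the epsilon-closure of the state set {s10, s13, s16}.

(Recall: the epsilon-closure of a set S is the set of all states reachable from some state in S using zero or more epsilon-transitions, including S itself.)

{s0, s1, s2, s5, s9, s10, s11, s13, s16}

Start with {s10, s13, s16}.
From s10 via epsilon: add s11.
From s13 via epsilon: add s1.
From s1 via epsilon: add s0.
From s0 via epsilon: add s2.
From s2 via epsilon: add s5, s9.
No new states can be added; the closed set is {s0, s1, s2, s5, s9, s10, s11, s13, s16}.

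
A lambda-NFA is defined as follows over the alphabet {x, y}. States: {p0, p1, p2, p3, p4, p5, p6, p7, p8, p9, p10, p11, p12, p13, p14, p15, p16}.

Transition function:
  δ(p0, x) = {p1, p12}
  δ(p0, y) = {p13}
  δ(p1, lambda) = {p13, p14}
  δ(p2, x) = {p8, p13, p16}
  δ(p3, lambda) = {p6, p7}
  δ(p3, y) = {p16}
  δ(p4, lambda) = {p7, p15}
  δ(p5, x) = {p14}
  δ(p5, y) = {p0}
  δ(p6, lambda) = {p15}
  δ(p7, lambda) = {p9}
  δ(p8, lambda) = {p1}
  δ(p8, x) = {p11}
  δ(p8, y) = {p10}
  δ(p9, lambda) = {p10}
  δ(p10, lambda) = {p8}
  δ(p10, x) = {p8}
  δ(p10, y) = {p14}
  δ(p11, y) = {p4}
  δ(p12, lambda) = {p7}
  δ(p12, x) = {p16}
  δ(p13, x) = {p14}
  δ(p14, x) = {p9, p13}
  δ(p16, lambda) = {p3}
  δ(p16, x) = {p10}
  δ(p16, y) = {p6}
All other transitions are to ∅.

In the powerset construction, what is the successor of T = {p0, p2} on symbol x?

p0 on x → {p1, p12}.
p2 on x → {p8, p13, p16}.
Union after reading x: {p1, p8, p12, p13, p16}.
Now take the lambda-closure:
From p1 via lambda: add p14.
From p12 via lambda: add p7.
From p16 via lambda: add p3.
From p3 via lambda: add p6.
From p7 via lambda: add p9.
From p6 via lambda: add p15.
From p9 via lambda: add p10.
No new states can be added; the closed set is {p1, p3, p6, p7, p8, p9, p10, p12, p13, p14, p15, p16}.

{p1, p3, p6, p7, p8, p9, p10, p12, p13, p14, p15, p16}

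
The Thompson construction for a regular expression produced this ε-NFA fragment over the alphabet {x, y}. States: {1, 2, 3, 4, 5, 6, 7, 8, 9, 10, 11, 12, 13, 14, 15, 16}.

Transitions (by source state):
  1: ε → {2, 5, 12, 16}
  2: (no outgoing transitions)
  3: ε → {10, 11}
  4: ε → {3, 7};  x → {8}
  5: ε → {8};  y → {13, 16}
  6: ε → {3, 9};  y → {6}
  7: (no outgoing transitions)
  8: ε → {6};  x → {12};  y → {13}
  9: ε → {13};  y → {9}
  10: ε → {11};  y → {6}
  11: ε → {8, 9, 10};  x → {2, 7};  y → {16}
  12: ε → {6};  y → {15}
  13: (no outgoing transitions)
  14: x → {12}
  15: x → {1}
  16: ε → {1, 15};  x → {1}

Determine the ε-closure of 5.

Start with {5}.
From 5 via ε: add 8.
From 8 via ε: add 6.
From 6 via ε: add 3, 9.
From 3 via ε: add 10, 11.
From 9 via ε: add 13.
No new states can be added; the closed set is {3, 5, 6, 8, 9, 10, 11, 13}.

{3, 5, 6, 8, 9, 10, 11, 13}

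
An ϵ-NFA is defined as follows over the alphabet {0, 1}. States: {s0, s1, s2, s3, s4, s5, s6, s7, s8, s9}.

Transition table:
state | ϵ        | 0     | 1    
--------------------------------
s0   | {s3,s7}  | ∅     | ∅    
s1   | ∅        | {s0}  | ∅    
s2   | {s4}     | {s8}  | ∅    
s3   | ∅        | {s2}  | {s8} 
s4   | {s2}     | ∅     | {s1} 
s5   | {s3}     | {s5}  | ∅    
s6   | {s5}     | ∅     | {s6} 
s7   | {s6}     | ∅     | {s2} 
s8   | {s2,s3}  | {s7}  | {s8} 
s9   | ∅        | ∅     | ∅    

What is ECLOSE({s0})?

{s0, s3, s5, s6, s7}

Start with {s0}.
From s0 via ϵ: add s3, s7.
From s7 via ϵ: add s6.
From s6 via ϵ: add s5.
No new states can be added; the closed set is {s0, s3, s5, s6, s7}.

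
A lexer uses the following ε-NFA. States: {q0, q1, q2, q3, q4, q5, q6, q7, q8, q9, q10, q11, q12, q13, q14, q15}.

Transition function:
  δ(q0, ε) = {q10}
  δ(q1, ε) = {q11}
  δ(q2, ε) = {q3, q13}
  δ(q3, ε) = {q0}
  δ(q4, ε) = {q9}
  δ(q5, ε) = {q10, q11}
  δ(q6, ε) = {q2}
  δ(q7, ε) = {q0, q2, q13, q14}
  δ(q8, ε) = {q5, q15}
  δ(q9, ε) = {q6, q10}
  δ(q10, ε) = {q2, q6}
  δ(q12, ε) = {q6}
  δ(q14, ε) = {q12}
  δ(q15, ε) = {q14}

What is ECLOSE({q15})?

Start with {q15}.
From q15 via ε: add q14.
From q14 via ε: add q12.
From q12 via ε: add q6.
From q6 via ε: add q2.
From q2 via ε: add q3, q13.
From q3 via ε: add q0.
From q0 via ε: add q10.
No new states can be added; the closed set is {q0, q2, q3, q6, q10, q12, q13, q14, q15}.

{q0, q2, q3, q6, q10, q12, q13, q14, q15}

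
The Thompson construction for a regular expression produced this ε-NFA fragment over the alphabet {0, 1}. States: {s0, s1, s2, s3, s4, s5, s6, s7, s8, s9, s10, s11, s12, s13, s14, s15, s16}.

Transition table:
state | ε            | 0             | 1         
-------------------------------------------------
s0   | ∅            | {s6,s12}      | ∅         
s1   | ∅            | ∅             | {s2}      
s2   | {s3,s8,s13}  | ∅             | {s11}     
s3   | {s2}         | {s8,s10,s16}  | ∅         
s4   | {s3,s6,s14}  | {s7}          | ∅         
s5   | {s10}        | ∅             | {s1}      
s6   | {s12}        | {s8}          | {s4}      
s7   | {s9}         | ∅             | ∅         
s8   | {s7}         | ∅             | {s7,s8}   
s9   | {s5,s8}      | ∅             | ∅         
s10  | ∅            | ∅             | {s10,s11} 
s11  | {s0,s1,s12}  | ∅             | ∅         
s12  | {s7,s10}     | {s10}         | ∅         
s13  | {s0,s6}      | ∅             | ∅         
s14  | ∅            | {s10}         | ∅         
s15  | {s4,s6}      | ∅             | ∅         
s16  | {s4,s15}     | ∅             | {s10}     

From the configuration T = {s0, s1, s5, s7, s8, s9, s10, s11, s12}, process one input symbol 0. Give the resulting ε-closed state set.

{s5, s6, s7, s8, s9, s10, s12}

s0 on 0 → {s6, s12}.
s12 on 0 → {s10}.
No 0-transition from s1, s5, s7, s8, s9, s10, s11.
Union after reading 0: {s6, s10, s12}.
Now take the ε-closure:
From s12 via ε: add s7.
From s7 via ε: add s9.
From s9 via ε: add s5, s8.
No new states can be added; the closed set is {s5, s6, s7, s8, s9, s10, s12}.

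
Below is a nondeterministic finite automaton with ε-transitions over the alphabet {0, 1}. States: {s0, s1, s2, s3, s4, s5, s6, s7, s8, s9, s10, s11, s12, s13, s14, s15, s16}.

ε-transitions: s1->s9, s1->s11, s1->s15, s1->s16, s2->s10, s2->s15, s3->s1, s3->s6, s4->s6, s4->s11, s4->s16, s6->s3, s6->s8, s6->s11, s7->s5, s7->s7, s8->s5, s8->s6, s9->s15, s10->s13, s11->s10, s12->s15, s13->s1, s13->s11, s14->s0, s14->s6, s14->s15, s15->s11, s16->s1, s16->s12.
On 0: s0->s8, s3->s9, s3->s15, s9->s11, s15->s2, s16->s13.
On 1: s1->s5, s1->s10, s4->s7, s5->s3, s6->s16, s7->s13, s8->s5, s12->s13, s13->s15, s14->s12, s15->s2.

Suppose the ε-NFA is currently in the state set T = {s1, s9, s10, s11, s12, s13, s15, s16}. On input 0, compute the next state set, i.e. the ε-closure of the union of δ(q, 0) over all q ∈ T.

{s1, s2, s9, s10, s11, s12, s13, s15, s16}

s9 on 0 → {s11}.
s15 on 0 → {s2}.
s16 on 0 → {s13}.
No 0-transition from s1, s10, s11, s12, s13.
Union after reading 0: {s2, s11, s13}.
Now take the ε-closure:
From s2 via ε: add s10, s15.
From s13 via ε: add s1.
From s1 via ε: add s9, s16.
From s16 via ε: add s12.
No new states can be added; the closed set is {s1, s2, s9, s10, s11, s12, s13, s15, s16}.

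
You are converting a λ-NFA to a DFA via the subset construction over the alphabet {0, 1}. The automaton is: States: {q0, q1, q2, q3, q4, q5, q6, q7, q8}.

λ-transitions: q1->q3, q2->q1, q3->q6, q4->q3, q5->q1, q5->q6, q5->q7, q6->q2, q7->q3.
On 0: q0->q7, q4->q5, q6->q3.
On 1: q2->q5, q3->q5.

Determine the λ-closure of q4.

Start with {q4}.
From q4 via λ: add q3.
From q3 via λ: add q6.
From q6 via λ: add q2.
From q2 via λ: add q1.
No new states can be added; the closed set is {q1, q2, q3, q4, q6}.

{q1, q2, q3, q4, q6}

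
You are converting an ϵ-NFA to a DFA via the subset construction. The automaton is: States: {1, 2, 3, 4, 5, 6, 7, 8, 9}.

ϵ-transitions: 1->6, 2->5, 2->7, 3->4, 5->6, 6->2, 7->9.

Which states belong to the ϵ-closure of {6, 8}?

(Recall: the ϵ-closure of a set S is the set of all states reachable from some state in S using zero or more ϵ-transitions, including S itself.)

{2, 5, 6, 7, 8, 9}

Start with {6, 8}.
From 6 via ϵ: add 2.
From 2 via ϵ: add 5, 7.
From 7 via ϵ: add 9.
No new states can be added; the closed set is {2, 5, 6, 7, 8, 9}.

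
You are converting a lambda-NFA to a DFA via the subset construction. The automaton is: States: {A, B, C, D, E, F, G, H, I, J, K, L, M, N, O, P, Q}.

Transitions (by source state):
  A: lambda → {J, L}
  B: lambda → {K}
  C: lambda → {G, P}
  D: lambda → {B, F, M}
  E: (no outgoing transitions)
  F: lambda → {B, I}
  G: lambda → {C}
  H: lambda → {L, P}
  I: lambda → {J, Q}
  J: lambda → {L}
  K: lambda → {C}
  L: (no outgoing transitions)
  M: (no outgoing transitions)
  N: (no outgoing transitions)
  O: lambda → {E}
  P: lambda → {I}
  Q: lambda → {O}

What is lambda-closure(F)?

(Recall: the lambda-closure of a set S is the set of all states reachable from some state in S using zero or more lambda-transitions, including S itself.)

{B, C, E, F, G, I, J, K, L, O, P, Q}

Start with {F}.
From F via lambda: add B, I.
From B via lambda: add K.
From I via lambda: add J, Q.
From J via lambda: add L.
From K via lambda: add C.
From Q via lambda: add O.
From C via lambda: add G, P.
From O via lambda: add E.
No new states can be added; the closed set is {B, C, E, F, G, I, J, K, L, O, P, Q}.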